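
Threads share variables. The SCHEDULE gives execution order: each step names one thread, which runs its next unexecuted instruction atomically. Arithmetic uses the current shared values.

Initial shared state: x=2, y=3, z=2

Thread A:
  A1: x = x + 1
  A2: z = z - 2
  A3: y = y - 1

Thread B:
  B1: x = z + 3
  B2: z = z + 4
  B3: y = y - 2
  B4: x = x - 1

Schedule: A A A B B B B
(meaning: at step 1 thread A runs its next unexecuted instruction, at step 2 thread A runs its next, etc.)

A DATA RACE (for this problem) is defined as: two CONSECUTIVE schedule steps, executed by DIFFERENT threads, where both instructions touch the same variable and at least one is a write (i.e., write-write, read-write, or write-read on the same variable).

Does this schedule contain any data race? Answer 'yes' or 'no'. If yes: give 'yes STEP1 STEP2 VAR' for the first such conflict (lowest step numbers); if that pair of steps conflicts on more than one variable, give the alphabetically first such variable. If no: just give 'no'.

Answer: no

Derivation:
Steps 1,2: same thread (A). No race.
Steps 2,3: same thread (A). No race.
Steps 3,4: A(r=y,w=y) vs B(r=z,w=x). No conflict.
Steps 4,5: same thread (B). No race.
Steps 5,6: same thread (B). No race.
Steps 6,7: same thread (B). No race.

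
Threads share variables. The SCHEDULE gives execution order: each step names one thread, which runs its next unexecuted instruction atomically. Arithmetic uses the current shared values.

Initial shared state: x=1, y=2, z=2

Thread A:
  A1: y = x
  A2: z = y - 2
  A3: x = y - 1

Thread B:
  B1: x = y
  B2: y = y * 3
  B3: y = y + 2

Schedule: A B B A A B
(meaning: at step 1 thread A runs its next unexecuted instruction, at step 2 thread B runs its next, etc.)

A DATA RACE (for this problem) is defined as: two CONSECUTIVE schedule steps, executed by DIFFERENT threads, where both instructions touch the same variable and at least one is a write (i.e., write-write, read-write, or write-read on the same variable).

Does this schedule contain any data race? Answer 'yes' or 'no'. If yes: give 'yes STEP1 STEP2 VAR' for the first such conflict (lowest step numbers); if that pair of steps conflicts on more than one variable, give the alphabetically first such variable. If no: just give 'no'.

Steps 1,2: A(y = x) vs B(x = y). RACE on x (R-W), y (W-R). Multiple vars; alphabetically first is x.
Steps 2,3: same thread (B). No race.
Steps 3,4: B(y = y * 3) vs A(z = y - 2). RACE on y (W-R).
Steps 4,5: same thread (A). No race.
Steps 5,6: A(x = y - 1) vs B(y = y + 2). RACE on y (R-W).
First conflict at steps 1,2.

Answer: yes 1 2 x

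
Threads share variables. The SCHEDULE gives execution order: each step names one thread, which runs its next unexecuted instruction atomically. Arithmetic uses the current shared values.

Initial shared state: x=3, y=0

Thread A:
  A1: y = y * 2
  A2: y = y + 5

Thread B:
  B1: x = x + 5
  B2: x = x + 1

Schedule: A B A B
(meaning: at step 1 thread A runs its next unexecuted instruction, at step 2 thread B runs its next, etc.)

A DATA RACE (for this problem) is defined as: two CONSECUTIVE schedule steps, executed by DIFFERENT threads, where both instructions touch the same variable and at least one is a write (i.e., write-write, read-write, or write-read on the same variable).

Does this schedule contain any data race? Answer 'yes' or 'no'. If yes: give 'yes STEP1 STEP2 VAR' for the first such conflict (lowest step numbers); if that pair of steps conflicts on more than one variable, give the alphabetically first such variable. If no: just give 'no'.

Steps 1,2: A(r=y,w=y) vs B(r=x,w=x). No conflict.
Steps 2,3: B(r=x,w=x) vs A(r=y,w=y). No conflict.
Steps 3,4: A(r=y,w=y) vs B(r=x,w=x). No conflict.

Answer: no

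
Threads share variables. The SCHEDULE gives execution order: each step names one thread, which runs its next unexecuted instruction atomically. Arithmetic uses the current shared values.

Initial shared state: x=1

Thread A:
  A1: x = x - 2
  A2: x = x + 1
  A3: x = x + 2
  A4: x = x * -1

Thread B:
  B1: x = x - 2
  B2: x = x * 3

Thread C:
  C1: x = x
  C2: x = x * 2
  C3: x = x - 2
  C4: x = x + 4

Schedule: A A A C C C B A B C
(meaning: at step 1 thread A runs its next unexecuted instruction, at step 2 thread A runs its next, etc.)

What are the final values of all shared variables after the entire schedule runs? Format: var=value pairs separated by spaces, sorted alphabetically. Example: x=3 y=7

Step 1: thread A executes A1 (x = x - 2). Shared: x=-1. PCs: A@1 B@0 C@0
Step 2: thread A executes A2 (x = x + 1). Shared: x=0. PCs: A@2 B@0 C@0
Step 3: thread A executes A3 (x = x + 2). Shared: x=2. PCs: A@3 B@0 C@0
Step 4: thread C executes C1 (x = x). Shared: x=2. PCs: A@3 B@0 C@1
Step 5: thread C executes C2 (x = x * 2). Shared: x=4. PCs: A@3 B@0 C@2
Step 6: thread C executes C3 (x = x - 2). Shared: x=2. PCs: A@3 B@0 C@3
Step 7: thread B executes B1 (x = x - 2). Shared: x=0. PCs: A@3 B@1 C@3
Step 8: thread A executes A4 (x = x * -1). Shared: x=0. PCs: A@4 B@1 C@3
Step 9: thread B executes B2 (x = x * 3). Shared: x=0. PCs: A@4 B@2 C@3
Step 10: thread C executes C4 (x = x + 4). Shared: x=4. PCs: A@4 B@2 C@4

Answer: x=4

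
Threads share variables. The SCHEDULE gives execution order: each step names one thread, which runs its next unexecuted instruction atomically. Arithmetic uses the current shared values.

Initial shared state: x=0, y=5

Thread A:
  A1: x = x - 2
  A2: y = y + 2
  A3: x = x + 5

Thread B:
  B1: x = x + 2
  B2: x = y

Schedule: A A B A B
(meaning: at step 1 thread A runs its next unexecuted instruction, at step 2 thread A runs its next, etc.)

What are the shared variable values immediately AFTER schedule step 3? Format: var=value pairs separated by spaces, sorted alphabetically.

Step 1: thread A executes A1 (x = x - 2). Shared: x=-2 y=5. PCs: A@1 B@0
Step 2: thread A executes A2 (y = y + 2). Shared: x=-2 y=7. PCs: A@2 B@0
Step 3: thread B executes B1 (x = x + 2). Shared: x=0 y=7. PCs: A@2 B@1

Answer: x=0 y=7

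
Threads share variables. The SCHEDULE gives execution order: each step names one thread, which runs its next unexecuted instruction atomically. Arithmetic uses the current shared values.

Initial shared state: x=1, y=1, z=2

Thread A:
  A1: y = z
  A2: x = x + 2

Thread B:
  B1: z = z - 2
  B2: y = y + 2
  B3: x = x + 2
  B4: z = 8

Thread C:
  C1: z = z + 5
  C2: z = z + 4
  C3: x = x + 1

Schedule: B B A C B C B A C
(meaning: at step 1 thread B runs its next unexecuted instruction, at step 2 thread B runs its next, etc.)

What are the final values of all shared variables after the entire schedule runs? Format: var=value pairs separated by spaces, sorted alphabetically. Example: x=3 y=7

Answer: x=6 y=0 z=8

Derivation:
Step 1: thread B executes B1 (z = z - 2). Shared: x=1 y=1 z=0. PCs: A@0 B@1 C@0
Step 2: thread B executes B2 (y = y + 2). Shared: x=1 y=3 z=0. PCs: A@0 B@2 C@0
Step 3: thread A executes A1 (y = z). Shared: x=1 y=0 z=0. PCs: A@1 B@2 C@0
Step 4: thread C executes C1 (z = z + 5). Shared: x=1 y=0 z=5. PCs: A@1 B@2 C@1
Step 5: thread B executes B3 (x = x + 2). Shared: x=3 y=0 z=5. PCs: A@1 B@3 C@1
Step 6: thread C executes C2 (z = z + 4). Shared: x=3 y=0 z=9. PCs: A@1 B@3 C@2
Step 7: thread B executes B4 (z = 8). Shared: x=3 y=0 z=8. PCs: A@1 B@4 C@2
Step 8: thread A executes A2 (x = x + 2). Shared: x=5 y=0 z=8. PCs: A@2 B@4 C@2
Step 9: thread C executes C3 (x = x + 1). Shared: x=6 y=0 z=8. PCs: A@2 B@4 C@3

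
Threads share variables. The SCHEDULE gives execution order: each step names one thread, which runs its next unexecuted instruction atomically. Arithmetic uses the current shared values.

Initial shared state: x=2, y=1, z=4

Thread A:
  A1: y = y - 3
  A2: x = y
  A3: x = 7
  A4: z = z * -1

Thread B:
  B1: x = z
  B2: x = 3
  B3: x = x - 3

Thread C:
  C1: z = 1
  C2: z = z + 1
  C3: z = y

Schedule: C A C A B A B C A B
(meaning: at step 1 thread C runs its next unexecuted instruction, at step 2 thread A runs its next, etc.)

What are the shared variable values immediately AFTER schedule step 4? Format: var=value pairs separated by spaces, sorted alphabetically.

Answer: x=-2 y=-2 z=2

Derivation:
Step 1: thread C executes C1 (z = 1). Shared: x=2 y=1 z=1. PCs: A@0 B@0 C@1
Step 2: thread A executes A1 (y = y - 3). Shared: x=2 y=-2 z=1. PCs: A@1 B@0 C@1
Step 3: thread C executes C2 (z = z + 1). Shared: x=2 y=-2 z=2. PCs: A@1 B@0 C@2
Step 4: thread A executes A2 (x = y). Shared: x=-2 y=-2 z=2. PCs: A@2 B@0 C@2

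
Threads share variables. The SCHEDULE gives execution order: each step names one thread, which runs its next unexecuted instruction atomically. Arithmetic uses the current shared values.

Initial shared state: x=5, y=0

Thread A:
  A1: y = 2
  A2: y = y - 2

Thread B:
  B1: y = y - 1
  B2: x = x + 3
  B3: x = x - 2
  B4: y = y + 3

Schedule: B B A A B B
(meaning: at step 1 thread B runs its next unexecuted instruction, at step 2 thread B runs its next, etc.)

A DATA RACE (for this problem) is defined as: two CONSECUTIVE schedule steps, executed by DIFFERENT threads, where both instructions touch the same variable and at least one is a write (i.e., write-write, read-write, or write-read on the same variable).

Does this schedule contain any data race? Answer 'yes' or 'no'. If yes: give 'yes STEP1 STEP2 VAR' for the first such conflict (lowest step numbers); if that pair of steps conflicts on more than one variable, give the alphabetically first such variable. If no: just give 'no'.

Steps 1,2: same thread (B). No race.
Steps 2,3: B(r=x,w=x) vs A(r=-,w=y). No conflict.
Steps 3,4: same thread (A). No race.
Steps 4,5: A(r=y,w=y) vs B(r=x,w=x). No conflict.
Steps 5,6: same thread (B). No race.

Answer: no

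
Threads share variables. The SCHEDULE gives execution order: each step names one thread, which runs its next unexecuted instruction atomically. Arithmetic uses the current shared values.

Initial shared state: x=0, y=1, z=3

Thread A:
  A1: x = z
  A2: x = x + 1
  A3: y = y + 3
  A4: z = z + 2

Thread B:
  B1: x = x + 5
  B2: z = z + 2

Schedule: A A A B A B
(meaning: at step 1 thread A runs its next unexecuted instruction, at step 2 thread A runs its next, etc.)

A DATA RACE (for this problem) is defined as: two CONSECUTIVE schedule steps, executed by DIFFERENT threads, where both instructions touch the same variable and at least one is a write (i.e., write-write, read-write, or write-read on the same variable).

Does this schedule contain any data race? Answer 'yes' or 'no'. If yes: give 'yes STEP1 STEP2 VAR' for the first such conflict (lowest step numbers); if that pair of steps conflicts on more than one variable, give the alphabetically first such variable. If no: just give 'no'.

Answer: yes 5 6 z

Derivation:
Steps 1,2: same thread (A). No race.
Steps 2,3: same thread (A). No race.
Steps 3,4: A(r=y,w=y) vs B(r=x,w=x). No conflict.
Steps 4,5: B(r=x,w=x) vs A(r=z,w=z). No conflict.
Steps 5,6: A(z = z + 2) vs B(z = z + 2). RACE on z (W-W).
First conflict at steps 5,6.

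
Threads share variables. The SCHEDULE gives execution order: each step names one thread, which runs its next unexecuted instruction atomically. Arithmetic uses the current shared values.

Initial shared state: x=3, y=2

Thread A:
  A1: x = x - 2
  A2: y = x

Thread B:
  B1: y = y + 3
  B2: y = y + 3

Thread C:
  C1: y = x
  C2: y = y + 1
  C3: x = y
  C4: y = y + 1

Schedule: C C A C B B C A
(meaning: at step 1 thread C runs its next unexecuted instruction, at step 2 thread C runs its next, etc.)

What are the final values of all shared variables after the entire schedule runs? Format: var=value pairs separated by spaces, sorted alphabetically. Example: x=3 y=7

Answer: x=4 y=4

Derivation:
Step 1: thread C executes C1 (y = x). Shared: x=3 y=3. PCs: A@0 B@0 C@1
Step 2: thread C executes C2 (y = y + 1). Shared: x=3 y=4. PCs: A@0 B@0 C@2
Step 3: thread A executes A1 (x = x - 2). Shared: x=1 y=4. PCs: A@1 B@0 C@2
Step 4: thread C executes C3 (x = y). Shared: x=4 y=4. PCs: A@1 B@0 C@3
Step 5: thread B executes B1 (y = y + 3). Shared: x=4 y=7. PCs: A@1 B@1 C@3
Step 6: thread B executes B2 (y = y + 3). Shared: x=4 y=10. PCs: A@1 B@2 C@3
Step 7: thread C executes C4 (y = y + 1). Shared: x=4 y=11. PCs: A@1 B@2 C@4
Step 8: thread A executes A2 (y = x). Shared: x=4 y=4. PCs: A@2 B@2 C@4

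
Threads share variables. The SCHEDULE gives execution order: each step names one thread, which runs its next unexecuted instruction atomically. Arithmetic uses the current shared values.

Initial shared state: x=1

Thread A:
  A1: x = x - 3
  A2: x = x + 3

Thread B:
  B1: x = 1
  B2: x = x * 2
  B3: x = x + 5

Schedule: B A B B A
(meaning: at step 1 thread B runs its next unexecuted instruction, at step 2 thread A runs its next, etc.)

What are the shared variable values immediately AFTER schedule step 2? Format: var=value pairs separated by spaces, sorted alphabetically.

Step 1: thread B executes B1 (x = 1). Shared: x=1. PCs: A@0 B@1
Step 2: thread A executes A1 (x = x - 3). Shared: x=-2. PCs: A@1 B@1

Answer: x=-2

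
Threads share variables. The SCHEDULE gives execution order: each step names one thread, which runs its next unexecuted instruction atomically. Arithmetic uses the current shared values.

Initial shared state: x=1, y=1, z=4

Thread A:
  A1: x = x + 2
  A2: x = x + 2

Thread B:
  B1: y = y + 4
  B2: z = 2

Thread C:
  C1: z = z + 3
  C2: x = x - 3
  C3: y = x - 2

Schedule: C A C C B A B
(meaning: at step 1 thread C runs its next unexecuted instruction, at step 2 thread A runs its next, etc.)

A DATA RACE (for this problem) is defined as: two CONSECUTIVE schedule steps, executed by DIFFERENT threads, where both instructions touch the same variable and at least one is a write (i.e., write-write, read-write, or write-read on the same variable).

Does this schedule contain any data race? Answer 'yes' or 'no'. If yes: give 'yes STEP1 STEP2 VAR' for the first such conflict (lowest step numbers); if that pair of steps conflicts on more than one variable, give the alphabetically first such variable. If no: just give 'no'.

Answer: yes 2 3 x

Derivation:
Steps 1,2: C(r=z,w=z) vs A(r=x,w=x). No conflict.
Steps 2,3: A(x = x + 2) vs C(x = x - 3). RACE on x (W-W).
Steps 3,4: same thread (C). No race.
Steps 4,5: C(y = x - 2) vs B(y = y + 4). RACE on y (W-W).
Steps 5,6: B(r=y,w=y) vs A(r=x,w=x). No conflict.
Steps 6,7: A(r=x,w=x) vs B(r=-,w=z). No conflict.
First conflict at steps 2,3.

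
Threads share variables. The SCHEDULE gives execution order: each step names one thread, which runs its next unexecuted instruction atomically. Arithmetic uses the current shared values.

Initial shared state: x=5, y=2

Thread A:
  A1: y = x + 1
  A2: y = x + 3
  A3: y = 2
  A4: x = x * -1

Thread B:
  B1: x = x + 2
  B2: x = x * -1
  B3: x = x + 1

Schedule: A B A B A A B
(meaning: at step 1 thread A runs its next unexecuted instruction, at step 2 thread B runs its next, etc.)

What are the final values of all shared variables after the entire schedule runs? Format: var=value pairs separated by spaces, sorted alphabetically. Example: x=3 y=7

Answer: x=8 y=2

Derivation:
Step 1: thread A executes A1 (y = x + 1). Shared: x=5 y=6. PCs: A@1 B@0
Step 2: thread B executes B1 (x = x + 2). Shared: x=7 y=6. PCs: A@1 B@1
Step 3: thread A executes A2 (y = x + 3). Shared: x=7 y=10. PCs: A@2 B@1
Step 4: thread B executes B2 (x = x * -1). Shared: x=-7 y=10. PCs: A@2 B@2
Step 5: thread A executes A3 (y = 2). Shared: x=-7 y=2. PCs: A@3 B@2
Step 6: thread A executes A4 (x = x * -1). Shared: x=7 y=2. PCs: A@4 B@2
Step 7: thread B executes B3 (x = x + 1). Shared: x=8 y=2. PCs: A@4 B@3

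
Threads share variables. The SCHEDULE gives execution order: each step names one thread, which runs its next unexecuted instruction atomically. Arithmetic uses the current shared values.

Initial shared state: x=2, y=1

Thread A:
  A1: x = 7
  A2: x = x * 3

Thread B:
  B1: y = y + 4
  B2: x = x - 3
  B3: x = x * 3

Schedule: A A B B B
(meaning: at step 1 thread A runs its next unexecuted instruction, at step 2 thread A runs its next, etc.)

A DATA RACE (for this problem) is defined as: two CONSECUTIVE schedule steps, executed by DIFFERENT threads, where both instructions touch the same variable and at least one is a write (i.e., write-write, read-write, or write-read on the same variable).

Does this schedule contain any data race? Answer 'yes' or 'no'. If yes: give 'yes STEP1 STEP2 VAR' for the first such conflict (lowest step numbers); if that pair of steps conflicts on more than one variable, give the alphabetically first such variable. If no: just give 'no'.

Answer: no

Derivation:
Steps 1,2: same thread (A). No race.
Steps 2,3: A(r=x,w=x) vs B(r=y,w=y). No conflict.
Steps 3,4: same thread (B). No race.
Steps 4,5: same thread (B). No race.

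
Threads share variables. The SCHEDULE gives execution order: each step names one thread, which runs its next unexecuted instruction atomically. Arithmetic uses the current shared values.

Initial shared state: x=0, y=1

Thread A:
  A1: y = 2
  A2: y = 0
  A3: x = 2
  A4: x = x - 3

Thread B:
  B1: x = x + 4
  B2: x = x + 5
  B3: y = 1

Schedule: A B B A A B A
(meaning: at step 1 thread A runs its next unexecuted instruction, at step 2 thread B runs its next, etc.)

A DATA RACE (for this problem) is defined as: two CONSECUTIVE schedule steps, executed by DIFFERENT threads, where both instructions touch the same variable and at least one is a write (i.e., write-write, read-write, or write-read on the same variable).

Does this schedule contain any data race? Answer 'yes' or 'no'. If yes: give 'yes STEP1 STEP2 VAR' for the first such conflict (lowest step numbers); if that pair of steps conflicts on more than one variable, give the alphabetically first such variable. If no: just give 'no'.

Answer: no

Derivation:
Steps 1,2: A(r=-,w=y) vs B(r=x,w=x). No conflict.
Steps 2,3: same thread (B). No race.
Steps 3,4: B(r=x,w=x) vs A(r=-,w=y). No conflict.
Steps 4,5: same thread (A). No race.
Steps 5,6: A(r=-,w=x) vs B(r=-,w=y). No conflict.
Steps 6,7: B(r=-,w=y) vs A(r=x,w=x). No conflict.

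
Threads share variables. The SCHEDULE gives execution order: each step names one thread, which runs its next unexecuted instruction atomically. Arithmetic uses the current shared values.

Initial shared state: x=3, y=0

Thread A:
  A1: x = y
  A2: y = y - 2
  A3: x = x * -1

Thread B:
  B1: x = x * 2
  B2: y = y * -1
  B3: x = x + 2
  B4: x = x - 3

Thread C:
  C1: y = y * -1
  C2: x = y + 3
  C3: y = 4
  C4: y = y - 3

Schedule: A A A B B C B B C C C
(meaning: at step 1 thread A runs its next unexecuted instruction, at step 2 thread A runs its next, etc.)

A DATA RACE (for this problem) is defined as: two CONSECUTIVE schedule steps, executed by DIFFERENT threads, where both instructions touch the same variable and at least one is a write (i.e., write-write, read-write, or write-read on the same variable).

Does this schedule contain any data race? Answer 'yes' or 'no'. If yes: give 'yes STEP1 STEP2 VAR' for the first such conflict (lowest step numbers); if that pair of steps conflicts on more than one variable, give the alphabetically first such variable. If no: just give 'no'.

Steps 1,2: same thread (A). No race.
Steps 2,3: same thread (A). No race.
Steps 3,4: A(x = x * -1) vs B(x = x * 2). RACE on x (W-W).
Steps 4,5: same thread (B). No race.
Steps 5,6: B(y = y * -1) vs C(y = y * -1). RACE on y (W-W).
Steps 6,7: C(r=y,w=y) vs B(r=x,w=x). No conflict.
Steps 7,8: same thread (B). No race.
Steps 8,9: B(x = x - 3) vs C(x = y + 3). RACE on x (W-W).
Steps 9,10: same thread (C). No race.
Steps 10,11: same thread (C). No race.
First conflict at steps 3,4.

Answer: yes 3 4 x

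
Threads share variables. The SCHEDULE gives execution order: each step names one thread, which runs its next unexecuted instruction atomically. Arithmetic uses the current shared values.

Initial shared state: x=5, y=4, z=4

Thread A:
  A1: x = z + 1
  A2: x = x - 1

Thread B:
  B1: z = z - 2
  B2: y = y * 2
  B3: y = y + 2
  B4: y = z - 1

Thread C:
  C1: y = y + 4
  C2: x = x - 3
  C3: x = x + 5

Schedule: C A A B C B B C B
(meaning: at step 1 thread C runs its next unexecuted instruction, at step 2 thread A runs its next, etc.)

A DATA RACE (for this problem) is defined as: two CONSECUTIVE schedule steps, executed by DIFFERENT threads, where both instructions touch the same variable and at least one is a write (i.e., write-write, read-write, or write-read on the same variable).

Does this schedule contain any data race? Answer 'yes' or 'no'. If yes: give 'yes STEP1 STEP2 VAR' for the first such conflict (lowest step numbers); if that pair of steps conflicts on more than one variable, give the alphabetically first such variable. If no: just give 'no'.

Answer: no

Derivation:
Steps 1,2: C(r=y,w=y) vs A(r=z,w=x). No conflict.
Steps 2,3: same thread (A). No race.
Steps 3,4: A(r=x,w=x) vs B(r=z,w=z). No conflict.
Steps 4,5: B(r=z,w=z) vs C(r=x,w=x). No conflict.
Steps 5,6: C(r=x,w=x) vs B(r=y,w=y). No conflict.
Steps 6,7: same thread (B). No race.
Steps 7,8: B(r=y,w=y) vs C(r=x,w=x). No conflict.
Steps 8,9: C(r=x,w=x) vs B(r=z,w=y). No conflict.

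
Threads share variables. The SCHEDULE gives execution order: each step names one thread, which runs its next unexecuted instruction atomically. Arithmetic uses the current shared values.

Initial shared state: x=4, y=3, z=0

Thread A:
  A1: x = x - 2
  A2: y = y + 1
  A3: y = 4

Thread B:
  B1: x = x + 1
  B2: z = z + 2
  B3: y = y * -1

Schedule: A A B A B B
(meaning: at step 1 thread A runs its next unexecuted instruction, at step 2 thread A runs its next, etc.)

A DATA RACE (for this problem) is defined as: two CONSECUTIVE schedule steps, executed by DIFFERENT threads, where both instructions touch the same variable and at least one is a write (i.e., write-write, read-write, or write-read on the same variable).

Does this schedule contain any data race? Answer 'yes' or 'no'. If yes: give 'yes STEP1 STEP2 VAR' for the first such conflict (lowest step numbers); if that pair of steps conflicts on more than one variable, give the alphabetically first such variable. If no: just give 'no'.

Answer: no

Derivation:
Steps 1,2: same thread (A). No race.
Steps 2,3: A(r=y,w=y) vs B(r=x,w=x). No conflict.
Steps 3,4: B(r=x,w=x) vs A(r=-,w=y). No conflict.
Steps 4,5: A(r=-,w=y) vs B(r=z,w=z). No conflict.
Steps 5,6: same thread (B). No race.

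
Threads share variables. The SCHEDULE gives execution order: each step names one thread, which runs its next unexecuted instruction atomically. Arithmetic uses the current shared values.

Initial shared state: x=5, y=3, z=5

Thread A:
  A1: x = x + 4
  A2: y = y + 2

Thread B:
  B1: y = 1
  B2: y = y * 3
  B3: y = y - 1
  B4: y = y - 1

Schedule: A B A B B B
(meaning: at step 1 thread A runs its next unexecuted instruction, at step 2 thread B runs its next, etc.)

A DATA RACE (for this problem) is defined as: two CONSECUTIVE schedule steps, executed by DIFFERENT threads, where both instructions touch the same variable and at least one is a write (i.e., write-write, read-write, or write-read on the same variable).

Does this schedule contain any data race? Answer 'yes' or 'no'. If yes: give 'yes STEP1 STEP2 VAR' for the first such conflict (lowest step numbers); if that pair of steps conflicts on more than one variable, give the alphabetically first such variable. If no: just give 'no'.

Steps 1,2: A(r=x,w=x) vs B(r=-,w=y). No conflict.
Steps 2,3: B(y = 1) vs A(y = y + 2). RACE on y (W-W).
Steps 3,4: A(y = y + 2) vs B(y = y * 3). RACE on y (W-W).
Steps 4,5: same thread (B). No race.
Steps 5,6: same thread (B). No race.
First conflict at steps 2,3.

Answer: yes 2 3 y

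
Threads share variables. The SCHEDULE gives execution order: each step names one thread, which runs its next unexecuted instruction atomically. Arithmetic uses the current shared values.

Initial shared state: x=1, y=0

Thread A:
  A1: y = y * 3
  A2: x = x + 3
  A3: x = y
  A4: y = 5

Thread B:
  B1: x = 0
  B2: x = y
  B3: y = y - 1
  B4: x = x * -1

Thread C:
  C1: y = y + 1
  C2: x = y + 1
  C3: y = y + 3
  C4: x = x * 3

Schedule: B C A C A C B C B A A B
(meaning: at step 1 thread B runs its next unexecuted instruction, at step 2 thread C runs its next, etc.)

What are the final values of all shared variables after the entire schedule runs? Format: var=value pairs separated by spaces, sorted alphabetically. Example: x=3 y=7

Step 1: thread B executes B1 (x = 0). Shared: x=0 y=0. PCs: A@0 B@1 C@0
Step 2: thread C executes C1 (y = y + 1). Shared: x=0 y=1. PCs: A@0 B@1 C@1
Step 3: thread A executes A1 (y = y * 3). Shared: x=0 y=3. PCs: A@1 B@1 C@1
Step 4: thread C executes C2 (x = y + 1). Shared: x=4 y=3. PCs: A@1 B@1 C@2
Step 5: thread A executes A2 (x = x + 3). Shared: x=7 y=3. PCs: A@2 B@1 C@2
Step 6: thread C executes C3 (y = y + 3). Shared: x=7 y=6. PCs: A@2 B@1 C@3
Step 7: thread B executes B2 (x = y). Shared: x=6 y=6. PCs: A@2 B@2 C@3
Step 8: thread C executes C4 (x = x * 3). Shared: x=18 y=6. PCs: A@2 B@2 C@4
Step 9: thread B executes B3 (y = y - 1). Shared: x=18 y=5. PCs: A@2 B@3 C@4
Step 10: thread A executes A3 (x = y). Shared: x=5 y=5. PCs: A@3 B@3 C@4
Step 11: thread A executes A4 (y = 5). Shared: x=5 y=5. PCs: A@4 B@3 C@4
Step 12: thread B executes B4 (x = x * -1). Shared: x=-5 y=5. PCs: A@4 B@4 C@4

Answer: x=-5 y=5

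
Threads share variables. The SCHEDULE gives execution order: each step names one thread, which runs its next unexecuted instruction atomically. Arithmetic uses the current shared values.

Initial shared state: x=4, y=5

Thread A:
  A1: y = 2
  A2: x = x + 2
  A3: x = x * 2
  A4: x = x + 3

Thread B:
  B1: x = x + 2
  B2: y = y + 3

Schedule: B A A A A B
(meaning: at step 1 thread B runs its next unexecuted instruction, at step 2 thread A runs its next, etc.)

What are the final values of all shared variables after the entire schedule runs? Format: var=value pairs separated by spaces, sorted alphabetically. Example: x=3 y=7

Answer: x=19 y=5

Derivation:
Step 1: thread B executes B1 (x = x + 2). Shared: x=6 y=5. PCs: A@0 B@1
Step 2: thread A executes A1 (y = 2). Shared: x=6 y=2. PCs: A@1 B@1
Step 3: thread A executes A2 (x = x + 2). Shared: x=8 y=2. PCs: A@2 B@1
Step 4: thread A executes A3 (x = x * 2). Shared: x=16 y=2. PCs: A@3 B@1
Step 5: thread A executes A4 (x = x + 3). Shared: x=19 y=2. PCs: A@4 B@1
Step 6: thread B executes B2 (y = y + 3). Shared: x=19 y=5. PCs: A@4 B@2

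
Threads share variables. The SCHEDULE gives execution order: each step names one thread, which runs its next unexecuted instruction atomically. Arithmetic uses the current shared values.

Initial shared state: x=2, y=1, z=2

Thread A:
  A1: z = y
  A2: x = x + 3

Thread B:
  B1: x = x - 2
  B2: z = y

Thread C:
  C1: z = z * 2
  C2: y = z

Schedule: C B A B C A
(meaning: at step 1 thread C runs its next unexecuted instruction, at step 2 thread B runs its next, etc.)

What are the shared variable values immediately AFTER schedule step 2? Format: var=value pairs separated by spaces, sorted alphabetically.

Step 1: thread C executes C1 (z = z * 2). Shared: x=2 y=1 z=4. PCs: A@0 B@0 C@1
Step 2: thread B executes B1 (x = x - 2). Shared: x=0 y=1 z=4. PCs: A@0 B@1 C@1

Answer: x=0 y=1 z=4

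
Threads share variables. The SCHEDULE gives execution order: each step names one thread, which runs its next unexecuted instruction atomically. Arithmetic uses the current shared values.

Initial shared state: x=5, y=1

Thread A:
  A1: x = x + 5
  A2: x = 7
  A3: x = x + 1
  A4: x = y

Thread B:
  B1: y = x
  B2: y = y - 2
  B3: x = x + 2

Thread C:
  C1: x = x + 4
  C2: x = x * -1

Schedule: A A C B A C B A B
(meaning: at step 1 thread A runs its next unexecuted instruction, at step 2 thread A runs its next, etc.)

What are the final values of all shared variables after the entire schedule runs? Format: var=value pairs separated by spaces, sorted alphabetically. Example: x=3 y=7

Step 1: thread A executes A1 (x = x + 5). Shared: x=10 y=1. PCs: A@1 B@0 C@0
Step 2: thread A executes A2 (x = 7). Shared: x=7 y=1. PCs: A@2 B@0 C@0
Step 3: thread C executes C1 (x = x + 4). Shared: x=11 y=1. PCs: A@2 B@0 C@1
Step 4: thread B executes B1 (y = x). Shared: x=11 y=11. PCs: A@2 B@1 C@1
Step 5: thread A executes A3 (x = x + 1). Shared: x=12 y=11. PCs: A@3 B@1 C@1
Step 6: thread C executes C2 (x = x * -1). Shared: x=-12 y=11. PCs: A@3 B@1 C@2
Step 7: thread B executes B2 (y = y - 2). Shared: x=-12 y=9. PCs: A@3 B@2 C@2
Step 8: thread A executes A4 (x = y). Shared: x=9 y=9. PCs: A@4 B@2 C@2
Step 9: thread B executes B3 (x = x + 2). Shared: x=11 y=9. PCs: A@4 B@3 C@2

Answer: x=11 y=9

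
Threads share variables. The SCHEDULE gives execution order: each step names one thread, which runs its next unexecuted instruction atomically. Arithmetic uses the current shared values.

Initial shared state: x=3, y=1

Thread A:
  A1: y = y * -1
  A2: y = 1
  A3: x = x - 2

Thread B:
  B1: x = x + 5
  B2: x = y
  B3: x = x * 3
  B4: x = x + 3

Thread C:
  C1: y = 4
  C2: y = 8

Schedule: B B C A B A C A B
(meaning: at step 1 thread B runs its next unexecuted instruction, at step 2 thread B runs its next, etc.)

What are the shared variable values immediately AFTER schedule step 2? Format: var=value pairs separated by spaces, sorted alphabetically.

Answer: x=1 y=1

Derivation:
Step 1: thread B executes B1 (x = x + 5). Shared: x=8 y=1. PCs: A@0 B@1 C@0
Step 2: thread B executes B2 (x = y). Shared: x=1 y=1. PCs: A@0 B@2 C@0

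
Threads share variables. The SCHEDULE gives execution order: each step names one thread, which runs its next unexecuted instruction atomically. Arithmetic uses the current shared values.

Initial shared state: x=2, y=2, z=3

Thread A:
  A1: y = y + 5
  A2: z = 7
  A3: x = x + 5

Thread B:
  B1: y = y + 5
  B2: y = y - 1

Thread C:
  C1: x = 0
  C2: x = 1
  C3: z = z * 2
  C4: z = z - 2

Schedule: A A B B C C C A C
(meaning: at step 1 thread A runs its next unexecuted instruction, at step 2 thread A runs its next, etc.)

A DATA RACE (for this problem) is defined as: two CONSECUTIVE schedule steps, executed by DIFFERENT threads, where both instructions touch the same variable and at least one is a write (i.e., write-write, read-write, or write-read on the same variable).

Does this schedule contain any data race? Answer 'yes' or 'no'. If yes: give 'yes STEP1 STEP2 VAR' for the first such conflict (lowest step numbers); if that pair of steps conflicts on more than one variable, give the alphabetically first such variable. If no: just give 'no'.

Answer: no

Derivation:
Steps 1,2: same thread (A). No race.
Steps 2,3: A(r=-,w=z) vs B(r=y,w=y). No conflict.
Steps 3,4: same thread (B). No race.
Steps 4,5: B(r=y,w=y) vs C(r=-,w=x). No conflict.
Steps 5,6: same thread (C). No race.
Steps 6,7: same thread (C). No race.
Steps 7,8: C(r=z,w=z) vs A(r=x,w=x). No conflict.
Steps 8,9: A(r=x,w=x) vs C(r=z,w=z). No conflict.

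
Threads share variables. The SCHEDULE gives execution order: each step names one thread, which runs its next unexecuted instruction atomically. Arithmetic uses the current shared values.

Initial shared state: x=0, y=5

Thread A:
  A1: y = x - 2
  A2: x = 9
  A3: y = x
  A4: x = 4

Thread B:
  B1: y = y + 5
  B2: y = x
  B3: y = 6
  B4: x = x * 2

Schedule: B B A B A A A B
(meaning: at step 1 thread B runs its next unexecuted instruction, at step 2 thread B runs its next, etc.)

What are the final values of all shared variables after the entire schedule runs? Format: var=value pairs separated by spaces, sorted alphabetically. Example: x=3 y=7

Step 1: thread B executes B1 (y = y + 5). Shared: x=0 y=10. PCs: A@0 B@1
Step 2: thread B executes B2 (y = x). Shared: x=0 y=0. PCs: A@0 B@2
Step 3: thread A executes A1 (y = x - 2). Shared: x=0 y=-2. PCs: A@1 B@2
Step 4: thread B executes B3 (y = 6). Shared: x=0 y=6. PCs: A@1 B@3
Step 5: thread A executes A2 (x = 9). Shared: x=9 y=6. PCs: A@2 B@3
Step 6: thread A executes A3 (y = x). Shared: x=9 y=9. PCs: A@3 B@3
Step 7: thread A executes A4 (x = 4). Shared: x=4 y=9. PCs: A@4 B@3
Step 8: thread B executes B4 (x = x * 2). Shared: x=8 y=9. PCs: A@4 B@4

Answer: x=8 y=9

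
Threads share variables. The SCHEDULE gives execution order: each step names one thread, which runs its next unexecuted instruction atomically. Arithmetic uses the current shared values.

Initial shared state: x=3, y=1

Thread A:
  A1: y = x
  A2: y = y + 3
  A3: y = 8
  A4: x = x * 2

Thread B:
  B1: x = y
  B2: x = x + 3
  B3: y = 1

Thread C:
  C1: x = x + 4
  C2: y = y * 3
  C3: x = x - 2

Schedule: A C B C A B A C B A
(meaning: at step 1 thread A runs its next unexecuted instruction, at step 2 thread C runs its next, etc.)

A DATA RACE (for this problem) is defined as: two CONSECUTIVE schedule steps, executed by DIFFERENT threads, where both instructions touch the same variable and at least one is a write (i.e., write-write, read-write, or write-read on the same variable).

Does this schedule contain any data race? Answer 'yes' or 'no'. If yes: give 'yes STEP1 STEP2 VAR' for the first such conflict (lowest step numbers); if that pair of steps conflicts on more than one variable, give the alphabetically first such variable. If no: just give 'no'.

Answer: yes 1 2 x

Derivation:
Steps 1,2: A(y = x) vs C(x = x + 4). RACE on x (R-W).
Steps 2,3: C(x = x + 4) vs B(x = y). RACE on x (W-W).
Steps 3,4: B(x = y) vs C(y = y * 3). RACE on y (R-W).
Steps 4,5: C(y = y * 3) vs A(y = y + 3). RACE on y (W-W).
Steps 5,6: A(r=y,w=y) vs B(r=x,w=x). No conflict.
Steps 6,7: B(r=x,w=x) vs A(r=-,w=y). No conflict.
Steps 7,8: A(r=-,w=y) vs C(r=x,w=x). No conflict.
Steps 8,9: C(r=x,w=x) vs B(r=-,w=y). No conflict.
Steps 9,10: B(r=-,w=y) vs A(r=x,w=x). No conflict.
First conflict at steps 1,2.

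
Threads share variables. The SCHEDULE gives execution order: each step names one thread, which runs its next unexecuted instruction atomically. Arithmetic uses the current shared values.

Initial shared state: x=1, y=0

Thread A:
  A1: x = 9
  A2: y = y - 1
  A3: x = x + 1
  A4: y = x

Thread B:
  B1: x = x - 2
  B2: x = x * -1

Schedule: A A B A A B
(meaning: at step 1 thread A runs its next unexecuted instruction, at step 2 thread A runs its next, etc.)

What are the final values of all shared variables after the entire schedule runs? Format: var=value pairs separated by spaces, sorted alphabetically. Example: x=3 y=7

Answer: x=-8 y=8

Derivation:
Step 1: thread A executes A1 (x = 9). Shared: x=9 y=0. PCs: A@1 B@0
Step 2: thread A executes A2 (y = y - 1). Shared: x=9 y=-1. PCs: A@2 B@0
Step 3: thread B executes B1 (x = x - 2). Shared: x=7 y=-1. PCs: A@2 B@1
Step 4: thread A executes A3 (x = x + 1). Shared: x=8 y=-1. PCs: A@3 B@1
Step 5: thread A executes A4 (y = x). Shared: x=8 y=8. PCs: A@4 B@1
Step 6: thread B executes B2 (x = x * -1). Shared: x=-8 y=8. PCs: A@4 B@2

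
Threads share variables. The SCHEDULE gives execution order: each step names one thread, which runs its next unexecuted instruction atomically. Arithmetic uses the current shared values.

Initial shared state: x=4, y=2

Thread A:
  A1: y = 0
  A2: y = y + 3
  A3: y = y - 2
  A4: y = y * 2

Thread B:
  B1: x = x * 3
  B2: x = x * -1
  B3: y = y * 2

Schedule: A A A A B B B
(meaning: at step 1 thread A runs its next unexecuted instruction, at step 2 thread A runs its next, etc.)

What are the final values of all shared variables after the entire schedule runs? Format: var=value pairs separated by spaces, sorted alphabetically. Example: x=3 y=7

Step 1: thread A executes A1 (y = 0). Shared: x=4 y=0. PCs: A@1 B@0
Step 2: thread A executes A2 (y = y + 3). Shared: x=4 y=3. PCs: A@2 B@0
Step 3: thread A executes A3 (y = y - 2). Shared: x=4 y=1. PCs: A@3 B@0
Step 4: thread A executes A4 (y = y * 2). Shared: x=4 y=2. PCs: A@4 B@0
Step 5: thread B executes B1 (x = x * 3). Shared: x=12 y=2. PCs: A@4 B@1
Step 6: thread B executes B2 (x = x * -1). Shared: x=-12 y=2. PCs: A@4 B@2
Step 7: thread B executes B3 (y = y * 2). Shared: x=-12 y=4. PCs: A@4 B@3

Answer: x=-12 y=4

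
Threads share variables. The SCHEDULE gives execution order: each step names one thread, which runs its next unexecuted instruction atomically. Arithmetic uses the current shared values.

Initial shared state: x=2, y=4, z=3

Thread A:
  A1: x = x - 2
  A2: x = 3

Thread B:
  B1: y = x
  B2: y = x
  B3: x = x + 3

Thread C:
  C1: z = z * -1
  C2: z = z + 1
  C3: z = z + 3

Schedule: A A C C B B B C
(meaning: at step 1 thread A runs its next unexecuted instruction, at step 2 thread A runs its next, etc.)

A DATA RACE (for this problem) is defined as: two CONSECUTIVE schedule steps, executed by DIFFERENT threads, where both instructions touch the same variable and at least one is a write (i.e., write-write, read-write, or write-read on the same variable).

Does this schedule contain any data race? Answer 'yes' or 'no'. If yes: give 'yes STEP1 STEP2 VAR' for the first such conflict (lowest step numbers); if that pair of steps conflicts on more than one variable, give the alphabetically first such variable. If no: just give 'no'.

Steps 1,2: same thread (A). No race.
Steps 2,3: A(r=-,w=x) vs C(r=z,w=z). No conflict.
Steps 3,4: same thread (C). No race.
Steps 4,5: C(r=z,w=z) vs B(r=x,w=y). No conflict.
Steps 5,6: same thread (B). No race.
Steps 6,7: same thread (B). No race.
Steps 7,8: B(r=x,w=x) vs C(r=z,w=z). No conflict.

Answer: no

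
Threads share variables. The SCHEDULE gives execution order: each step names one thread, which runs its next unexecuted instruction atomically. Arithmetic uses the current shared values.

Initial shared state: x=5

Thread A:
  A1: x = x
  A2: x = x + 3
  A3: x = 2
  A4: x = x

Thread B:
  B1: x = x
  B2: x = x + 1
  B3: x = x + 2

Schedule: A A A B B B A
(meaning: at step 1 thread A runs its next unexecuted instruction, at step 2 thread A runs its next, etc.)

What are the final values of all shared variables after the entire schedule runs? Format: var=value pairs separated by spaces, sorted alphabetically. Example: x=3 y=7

Answer: x=5

Derivation:
Step 1: thread A executes A1 (x = x). Shared: x=5. PCs: A@1 B@0
Step 2: thread A executes A2 (x = x + 3). Shared: x=8. PCs: A@2 B@0
Step 3: thread A executes A3 (x = 2). Shared: x=2. PCs: A@3 B@0
Step 4: thread B executes B1 (x = x). Shared: x=2. PCs: A@3 B@1
Step 5: thread B executes B2 (x = x + 1). Shared: x=3. PCs: A@3 B@2
Step 6: thread B executes B3 (x = x + 2). Shared: x=5. PCs: A@3 B@3
Step 7: thread A executes A4 (x = x). Shared: x=5. PCs: A@4 B@3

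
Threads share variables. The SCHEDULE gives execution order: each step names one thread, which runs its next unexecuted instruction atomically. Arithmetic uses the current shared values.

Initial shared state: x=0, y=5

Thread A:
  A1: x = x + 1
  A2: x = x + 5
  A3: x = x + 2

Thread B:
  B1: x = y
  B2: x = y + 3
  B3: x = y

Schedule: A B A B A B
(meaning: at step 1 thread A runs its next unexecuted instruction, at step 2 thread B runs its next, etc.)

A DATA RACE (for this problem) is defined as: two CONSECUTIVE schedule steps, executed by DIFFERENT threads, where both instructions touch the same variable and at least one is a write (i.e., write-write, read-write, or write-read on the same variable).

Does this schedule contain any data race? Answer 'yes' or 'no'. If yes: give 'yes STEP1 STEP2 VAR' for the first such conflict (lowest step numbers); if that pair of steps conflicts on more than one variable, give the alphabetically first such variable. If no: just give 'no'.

Steps 1,2: A(x = x + 1) vs B(x = y). RACE on x (W-W).
Steps 2,3: B(x = y) vs A(x = x + 5). RACE on x (W-W).
Steps 3,4: A(x = x + 5) vs B(x = y + 3). RACE on x (W-W).
Steps 4,5: B(x = y + 3) vs A(x = x + 2). RACE on x (W-W).
Steps 5,6: A(x = x + 2) vs B(x = y). RACE on x (W-W).
First conflict at steps 1,2.

Answer: yes 1 2 x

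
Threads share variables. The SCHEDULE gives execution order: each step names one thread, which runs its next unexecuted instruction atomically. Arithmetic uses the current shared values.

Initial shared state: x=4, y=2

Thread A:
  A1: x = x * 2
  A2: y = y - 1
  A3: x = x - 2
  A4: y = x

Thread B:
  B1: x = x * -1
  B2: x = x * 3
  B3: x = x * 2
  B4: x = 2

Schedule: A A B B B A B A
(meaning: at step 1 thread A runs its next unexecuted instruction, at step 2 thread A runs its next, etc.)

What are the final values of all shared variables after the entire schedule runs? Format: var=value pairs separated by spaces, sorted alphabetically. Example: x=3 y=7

Answer: x=2 y=2

Derivation:
Step 1: thread A executes A1 (x = x * 2). Shared: x=8 y=2. PCs: A@1 B@0
Step 2: thread A executes A2 (y = y - 1). Shared: x=8 y=1. PCs: A@2 B@0
Step 3: thread B executes B1 (x = x * -1). Shared: x=-8 y=1. PCs: A@2 B@1
Step 4: thread B executes B2 (x = x * 3). Shared: x=-24 y=1. PCs: A@2 B@2
Step 5: thread B executes B3 (x = x * 2). Shared: x=-48 y=1. PCs: A@2 B@3
Step 6: thread A executes A3 (x = x - 2). Shared: x=-50 y=1. PCs: A@3 B@3
Step 7: thread B executes B4 (x = 2). Shared: x=2 y=1. PCs: A@3 B@4
Step 8: thread A executes A4 (y = x). Shared: x=2 y=2. PCs: A@4 B@4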